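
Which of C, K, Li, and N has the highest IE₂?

Li

The second ionization energy removes an electron from the +1 ion. For each element: C⁺ still has 3 valence electrons; K⁺ is the bare [Ar] core; Li⁺ is the bare [He] core; N⁺ still has 4 valence electrons.
Pulling an electron out of a noble-gas core costs far more than removing a remaining valence electron, so K and Li sit at the high end of IE_2.
Valence configurations: C⁺ [He]2s²2p¹, N⁺ [He]2s²2p².
Tabulated IE_2 (kJ/mol): C 2353, K 3052, Li 7298, N 2856.
Putting it together, IE_2: C < N < K < Li.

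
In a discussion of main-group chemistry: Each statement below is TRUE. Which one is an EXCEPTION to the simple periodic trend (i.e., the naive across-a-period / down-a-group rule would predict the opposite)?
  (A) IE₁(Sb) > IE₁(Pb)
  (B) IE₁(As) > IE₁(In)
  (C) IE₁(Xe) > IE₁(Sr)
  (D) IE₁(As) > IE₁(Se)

(D)

The general trend: first ionisation energy increases across a period and decreases down a group.
(A) Sb (period 5, group 15) vs Pb (period 6, group 14): the stated order agrees with the simple trend.
(B) As (period 4, group 15) vs In (period 5, group 13): the stated order agrees with the simple trend.
(C) Xe (period 5, group 18) vs Sr (period 5, group 2): the stated order agrees with the simple trend.
(D) As (period 4, group 15) vs Se (period 4, group 16): the stated order contradicts the simple trend.
The exception is (D): Se (4p⁴) ionizes more easily than half-filled As (4p³).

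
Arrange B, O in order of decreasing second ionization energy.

O > B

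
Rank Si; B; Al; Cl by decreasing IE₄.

B, Al, Cl, Si

Consider each +3 ion: Si³⁺ still has 1 valence electron; B³⁺ is the bare [He] core; Al³⁺ is the bare [Ne] core; Cl³⁺ still has 4 valence electrons.
Pulling an electron out of a noble-gas core costs far more than removing a remaining valence electron, so Al and B sit at the high end of IE_4.
Valence configurations: Si³⁺ [Ne]3s¹, Cl³⁺ [Ne]3s²3p².
Approximate IE_4 values (kJ/mol): Si 4356, B 25026, Al 11577, Cl 5159.
Overall IE_4 order: Si < Cl < Al < B.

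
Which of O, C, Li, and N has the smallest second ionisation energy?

C

The second ionization energy removes an electron from the +1 ion. For each element: O⁺ still has 5 valence electrons; C⁺ still has 3 valence electrons; Li⁺ is the bare [He] core; N⁺ still has 4 valence electrons.
Pulling an electron out of a noble-gas core costs far more than removing a remaining valence electron, so Li sits at the high end of IE_2.
Valence configurations: O⁺ [He]2s²2p³, C⁺ [He]2s²2p¹, N⁺ [He]2s²2p².
Tabulated IE_2 (kJ/mol): O 3388, C 2353, Li 7298, N 2856.
So the second ionization energies run C < N < O < Li.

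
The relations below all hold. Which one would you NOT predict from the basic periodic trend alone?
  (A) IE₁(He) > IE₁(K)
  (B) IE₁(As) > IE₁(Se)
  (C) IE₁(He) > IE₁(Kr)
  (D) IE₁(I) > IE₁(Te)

The general trend: first ionization energy increases across a period and decreases down a group.
(A) He (period 1, group 18) vs K (period 4, group 1): the stated order agrees with the simple trend.
(B) As (period 4, group 15) vs Se (period 4, group 16): the stated order contradicts the simple trend.
(C) He (period 1, group 18) vs Kr (period 4, group 18): the stated order agrees with the simple trend.
(D) I (period 5, group 17) vs Te (period 5, group 16): the stated order agrees with the simple trend.
The exception is (B): Se (4p⁴) ionizes more easily than half-filled As (4p³).

(B)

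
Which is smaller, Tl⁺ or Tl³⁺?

Tl³⁺

Both ions have Z = 81 protons, but Tl³⁺ has lost more electrons, so its remaining electrons feel a larger effective nuclear charge per electron and are pulled in more tightly.
Higher positive charge → smaller ion, so Tl⁺ > Tl³⁺.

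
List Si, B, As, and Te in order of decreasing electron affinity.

B is in period 2, group 13; Si is in period 3, group 14; As is in period 4, group 15; Te is in period 5, group 16.
Atoms with high Z_eff and room in the valence shell (especially the halogens) have the most exothermic electron affinities.
These sit on a diagonal, where the across-period and down-group effects partly cancel.
As > B: period and group pull opposite ways; the across-period shift dominates (78 vs 27 kJ/mol).
Si > As: the two effects oppose for this pair; the down-group effect wins (134 vs 78 kJ/mol).
Te > Si: the two effects oppose for this pair; the across-period effect wins (190 vs 134 kJ/mol).
For reference (kJ/mol): B 27, Si 134, As 78, Te 190.
So from highest to lowest: Te > Si > As > B.

Te, Si, As, B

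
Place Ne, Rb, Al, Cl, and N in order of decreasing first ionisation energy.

Ne, N, Cl, Al, Rb

N is in period 2, group 15; Ne is in period 2, group 18; Al is in period 3, group 13; Cl is in period 3, group 17; Rb is in period 5, group 1.
Removing the outermost electron gets harder across a period and easier down a group.
Neither a single period nor a single group — weigh both effects.
Al > Rb: both effects reinforce here, so Al is clearly the higher of the two.
Cl > Al: Cl lies to the right of Al in period 3, so the across-period effect alone puts Cl higher.
N > Cl: period and group pull opposite ways; the down-group shift dominates (1402 vs 1251 kJ/mol).
Ne > N: Ne lies to the right of N in period 2, so the across-period effect alone puts Ne higher.
For reference (kJ/mol): N 1402, Ne 2081, Al 578, Cl 1251, Rb 403.
So from highest to lowest: Ne > N > Cl > Al > Rb.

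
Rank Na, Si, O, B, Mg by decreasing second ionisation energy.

Na, O, B, Si, Mg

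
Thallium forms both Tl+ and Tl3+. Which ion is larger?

Tl+

Both ions have Z = 81 protons, but Tl3+ has lost more electrons, so its remaining electrons feel a larger effective nuclear charge per electron and are pulled in more tightly.
Higher positive charge → smaller ion, so Tl+ > Tl3+.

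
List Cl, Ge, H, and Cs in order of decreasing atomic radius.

Cs, Ge, Cl, H

H is in period 1, group 1; Cl is in period 3, group 17; Ge is in period 4, group 14; Cs is in period 6, group 1.
Moving right in a period, electrons are added to the same shell under a stronger nuclear pull, so atoms get smaller; moving down, a new shell is opened and atoms get larger.
Neither a single period nor a single group — weigh both effects.
Cl > H: the two effects oppose for this pair; the down-group effect wins (99 vs 32 pm).
Ge > Cl: relative to Cl, both the across-period and down-group shifts push Ge's atomic radius up.
Cs > Ge: both effects reinforce here, so Cs is clearly the larger of the two.
For reference (pm): H 32, Cl 99, Ge 121, Cs 232.
So from largest to smallest: Cs > Ge > Cl > H.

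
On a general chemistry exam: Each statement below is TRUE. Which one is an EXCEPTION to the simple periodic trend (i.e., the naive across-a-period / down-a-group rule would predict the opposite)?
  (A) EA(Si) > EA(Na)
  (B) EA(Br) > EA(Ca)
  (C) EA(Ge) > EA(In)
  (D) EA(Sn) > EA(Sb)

The general trend: electron affinity increases across a period and decreases down a group.
(A) Si (period 3, group 14) vs Na (period 3, group 1): the stated order agrees with the simple trend.
(B) Br (period 4, group 17) vs Ca (period 4, group 2): the stated order agrees with the simple trend.
(C) Ge (period 4, group 14) vs In (period 5, group 13): the stated order agrees with the simple trend.
(D) Sn (period 5, group 14) vs Sb (period 5, group 15): the stated order contradicts the simple trend.
The exception is (D): adding an electron to Sb's half-filled 5p³ is unfavourable, so Sn has the more exothermic EA.

(D)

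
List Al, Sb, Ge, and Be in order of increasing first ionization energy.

Al < Ge < Sb < Be

Be is in period 2, group 2; Al is in period 3, group 13; Ge is in period 4, group 14; Sb is in period 5, group 15.
IE₁ increases left→right with effective nuclear charge and decreases top→bottom as the valence shell moves farther out.
A diagonal step moves right (one effect) and down (the opposite effect) at once.
Ge > Al: the two effects oppose for this pair; the across-period effect wins (762 vs 578 kJ/mol).
Sb > Ge: the two effects oppose for this pair; the across-period effect wins (831 vs 762 kJ/mol).
Be > Sb: the two effects oppose for this pair; the down-group effect wins (900 vs 831 kJ/mol).
Approximate values (kJ/mol): Be 900, Al 578, Ge 762, Sb 831.
So from lowest to highest: Al < Ge < Sb < Be.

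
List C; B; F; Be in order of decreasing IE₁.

F > C > Be > B

IE₁ increases left→right with effective nuclear charge and decreases top→bottom as the valence shell moves farther out.
All lie in period 2; the across-period trend (first ionization energy increases left to right) applies, with the exception below.
Note the exception: Be has a higher first ionization energy than B, contrary to the simple trend — removing B's lone 2p electron is easier than breaking Be's filled 2s².
Approximate values (kJ/mol): Be 900, B 801, C 1086, F 1681.
So from highest to lowest: F > C > Be > B.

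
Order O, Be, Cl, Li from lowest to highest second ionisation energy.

The second ionization energy removes an electron from the +1 ion. For each element: O⁺ still has 5 valence electrons; Be⁺ still has 1 valence electron; Cl⁺ still has 6 valence electrons; Li⁺ is the bare [He] core.
Core electrons are held far more tightly than valence electrons, so Li tops the IE_2 order.
Valence configurations: O⁺ [He]2s²2p³, Be⁺ [He]2s¹, Cl⁺ [Ne]3s²3p⁴.
The numbers (kJ/mol): O 3388, Be 1757, Cl 2298, Li 7298.
So the second ionization energies run Be < Cl < O < Li.

Be, Cl, O, Li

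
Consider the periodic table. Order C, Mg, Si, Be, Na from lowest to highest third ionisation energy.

Si, C, Na, Mg, Be

The third ionization energy removes an electron from the +2 ion. For each element: C²⁺ still has 2 valence electrons; Mg²⁺ is the bare [Ne] core; Si²⁺ still has 2 valence electrons; Be²⁺ is the bare [He] core; Na²⁺ is already 1 electron into the core.
Core electrons are held far more tightly than valence electrons, so Na, Mg and Be top the IE_3 order.
Valence configurations: C²⁺ [He]2s², Si²⁺ [Ne]3s².
The numbers (kJ/mol): C 4620, Mg 7733, Si 3232, Be 14849, Na 6910.
Overall IE_3 order: Si < C < Na < Mg < Be.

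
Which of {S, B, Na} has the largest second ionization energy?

Na

The second ionization energy removes an electron from the +1 ion. For each element: S⁺ still has 5 valence electrons; B⁺ still has 2 valence electrons; Na⁺ is the bare [Ne] core.
Pulling an electron out of a noble-gas core costs far more than removing a remaining valence electron, so Na sits at the high end of IE_2.
Valence configurations: S⁺ [Ne]3s²3p³, B⁺ [He]2s².
Tabulated IE_2 (kJ/mol): S 2252, B 2427, Na 4562.
Putting it together, IE_2: S < B < Na.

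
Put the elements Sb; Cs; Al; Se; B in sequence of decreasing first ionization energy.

Se > Sb > B > Al > Cs

B is in period 2, group 13; Al is in period 3, group 13; Se is in period 4, group 16; Sb is in period 5, group 15; Cs is in period 6, group 1.
IE₁ increases left→right with effective nuclear charge and decreases top→bottom as the valence shell moves farther out.
These span different periods and groups, so the two trends combine.
Al > Cs: relative to Cs, both the across-period and down-group shifts push Al's first ionization energy up.
B > Al: B sits above Al in group 13, so the down-group effect alone puts B higher.
Sb > B: the two effects oppose for this pair; the across-period effect wins (831 vs 801 kJ/mol).
Se > Sb: both effects reinforce here, so Se is clearly the higher of the two.
For reference (kJ/mol): B 801, Al 578, Se 941, Sb 831, Cs 376.
So from highest to lowest: Se > Sb > B > Al > Cs.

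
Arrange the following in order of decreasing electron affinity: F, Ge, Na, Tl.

F > Ge > Na > Tl

F is in period 2, group 17; Na is in period 3, group 1; Ge is in period 4, group 14; Tl is in period 6, group 13.
Adding an electron releases more energy for atoms nearer the top right (short of the noble gases).
These span different periods and groups, so the two trends combine.
Na > Tl: period and group pull opposite ways; the down-group shift dominates (53 vs 19 kJ/mol).
Ge > Na: the two effects oppose for this pair; the across-period effect wins (119 vs 53 kJ/mol).
F > Ge: relative to Ge, both the across-period and down-group shifts push F's electron affinity up.
Tabulated electron affinity (kJ/mol): F 328, Na 53, Ge 119, Tl 19.
So from highest to lowest: F > Ge > Na > Tl.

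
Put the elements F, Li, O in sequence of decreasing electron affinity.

F > O > Li

Li is in period 2, group 1; O is in period 2, group 16; F is in period 2, group 17.
EA tends to increase across a period and decrease down a group, though the pattern is less regular than for IE or radius.
All lie in period 2, so electron affinity increases left to right.
So from highest to lowest: F > O > Li.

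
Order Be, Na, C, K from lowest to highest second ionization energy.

Consider each +1 ion: Be⁺ still has 1 valence electron; Na⁺ is the bare [Ne] core; C⁺ still has 3 valence electrons; K⁺ is the bare [Ar] core.
Breaking into a closed-shell core is much more expensive than removing a leftover valence electron — K and Na have the largest IE_2 here.
Valence configurations: Be⁺ [He]2s¹, C⁺ [He]2s²2p¹.
Tabulated IE_2 (kJ/mol): Be 1757, Na 4562, C 2353, K 3052.
Hence IE_2: Be < C < K < Na.

Be < C < K < Na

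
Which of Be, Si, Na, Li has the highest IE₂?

Li

Consider each +1 ion: Be⁺ still has 1 valence electron; Si⁺ still has 3 valence electrons; Na⁺ is the bare [Ne] core; Li⁺ is the bare [He] core.
Pulling an electron out of a noble-gas core costs far more than removing a remaining valence electron, so Na and Li sit at the high end of IE_2.
Valence configurations: Be⁺ [He]2s¹, Si⁺ [Ne]3s²3p¹.
The numbers (kJ/mol): Be 1757, Si 1577, Na 4562, Li 7298.
Hence IE_2: Si < Be < Na < Li.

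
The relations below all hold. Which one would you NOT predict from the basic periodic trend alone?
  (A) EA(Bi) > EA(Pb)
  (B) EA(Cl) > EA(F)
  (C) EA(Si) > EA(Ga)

The general trend: electron affinity increases across a period and decreases down a group.
(A) Bi (period 6, group 15) vs Pb (period 6, group 14): the stated order agrees with the simple trend.
(B) Cl (period 3, group 17) vs F (period 2, group 17): the stated order contradicts the simple trend.
(C) Si (period 3, group 14) vs Ga (period 4, group 13): the stated order agrees with the simple trend.
The exception is (B): F's small 2p subshell makes the incoming electron feel strong e⁻–e⁻ repulsion, so Cl actually releases more energy on gaining an electron.

(B)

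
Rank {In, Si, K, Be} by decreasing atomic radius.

K, In, Si, Be

Be is in period 2, group 2; Si is in period 3, group 14; K is in period 4, group 1; In is in period 5, group 13.
Radius decreases left→right (rising Z_eff, same n) and increases top→bottom (higher n).
Here both period and group differ, so the two effects have to be weighed against each other.
Si > Be: the two effects oppose for this pair; the down-group effect wins (116 vs 102 pm).
In > Si: both effects reinforce here, so In is clearly the larger of the two.
K > In: the two effects oppose for this pair; the across-period effect wins (196 vs 142 pm).
Tabulated atomic radius (pm): Be 102, Si 116, K 196, In 142.
So from largest to smallest: K > In > Si > Be.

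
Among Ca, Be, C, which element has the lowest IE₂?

Ca

After 1 electron has been removed, what remains? Ca⁺ still has 1 valence electron; Be⁺ still has 1 valence electron; C⁺ still has 3 valence electrons.
All are still removing valence electrons, so compare the +1 ions as you would atoms: IE_2 generally rises across a period (higher Z_eff) and falls down a group (larger shell), subject to the usual subshell exceptions.
Valence configurations: Ca⁺ [Ar]4s¹, Be⁺ [He]2s¹, C⁺ [He]2s²2p¹.
The numbers (kJ/mol): Ca 1145, Be 1757, C 2353.
So the second ionization energies run Ca < Be < C.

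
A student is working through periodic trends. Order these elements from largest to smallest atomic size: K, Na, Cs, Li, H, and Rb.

H is in period 1, group 1; Li is in period 2, group 1; Na is in period 3, group 1; K is in period 4, group 1; Rb is in period 5, group 1; Cs is in period 6, group 1.
Radius decreases left→right (rising Z_eff, same n) and increases top→bottom (higher n).
All are in group 1, so atomic radius increases down the group.
So from largest to smallest: Cs > Rb > K > Na > Li > H.

Cs, Rb, K, Na, Li, H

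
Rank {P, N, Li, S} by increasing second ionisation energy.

Consider each +1 ion: P⁺ still has 4 valence electrons; N⁺ still has 4 valence electrons; Li⁺ is the bare [He] core; S⁺ still has 5 valence electrons.
Core electrons are held far more tightly than valence electrons, so Li tops the IE_2 order.
Valence configurations: P⁺ [Ne]3s²3p², N⁺ [He]2s²2p², S⁺ [Ne]3s²3p³.
The numbers (kJ/mol): P 1907, N 2856, Li 7298, S 2252.
Overall IE_2 order: P < S < N < Li.

P < S < N < Li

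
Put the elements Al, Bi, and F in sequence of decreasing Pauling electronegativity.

EN rises left→right (higher Z_eff, smaller atoms) and falls top→bottom (larger, more shielded atoms).
Here both period and group differ, so the two effects have to be weighed against each other.
Bi > Al: period and group pull opposite ways; the across-period shift dominates (2.02 vs 1.61).
F > Bi: both effects reinforce here, so F is clearly the higher of the two.
Tabulated electronegativity (Pauling): F 3.98, Al 1.61, Bi 2.02.
So from highest to lowest: F > Bi > Al.

F, Bi, Al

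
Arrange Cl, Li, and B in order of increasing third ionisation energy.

B < Cl < Li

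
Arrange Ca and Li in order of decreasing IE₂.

IE_2 is the cost of taking one more electron from the +1 cation: Ca⁺ still has 1 valence electron; Li⁺ is the bare [He] core.
Pulling an electron out of a noble-gas core costs far more than removing a remaining valence electron, so Li sits at the high end of IE_2.
The numbers (kJ/mol): Ca 1145, Li 7298.
Hence IE_2: Ca < Li.

Li, Ca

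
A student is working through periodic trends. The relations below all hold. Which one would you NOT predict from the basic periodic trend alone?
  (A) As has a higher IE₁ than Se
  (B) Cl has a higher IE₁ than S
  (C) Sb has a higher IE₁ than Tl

The general trend: IE₁ increases across a period and decreases down a group.
(A) As (period 4, group 15) vs Se (period 4, group 16): the stated order contradicts the simple trend.
(B) Cl (period 3, group 17) vs S (period 3, group 16): the stated order agrees with the simple trend.
(C) Sb (period 5, group 15) vs Tl (period 6, group 13): the stated order agrees with the simple trend.
The exception is (A): Se (4p⁴) ionizes more easily than half-filled As (4p³).

(A)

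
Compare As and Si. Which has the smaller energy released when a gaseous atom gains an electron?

Si is in period 3, group 14; As is in period 4, group 15.
EA tends to increase across a period and decrease down a group, though the pattern is less regular than for IE or radius.
These sit on a diagonal, where the across-period and down-group effects partly cancel.
Si > As: period and group pull opposite ways; the down-group shift dominates (134 vs 78 kJ/mol).
Approximate values (kJ/mol): Si 134, As 78.
So As has the smaller energy released when a gaseous atom gains an electron (As < Si).

As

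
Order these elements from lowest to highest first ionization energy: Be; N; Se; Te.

Te < Be < Se < N

First ionization energy rises across a period (greater Z_eff holds electrons more tightly) and falls down a group (valence electrons are farther from the nucleus).
Here both period and group differ, so the two effects have to be weighed against each other.
Be > Te: period and group pull opposite ways; the down-group shift dominates (900 vs 869 kJ/mol).
Se > Be: the two effects oppose for this pair; the across-period effect wins (941 vs 900 kJ/mol).
N > Se: period and group pull opposite ways; the down-group shift dominates (1402 vs 941 kJ/mol).
Approximate values (kJ/mol): Be 900, N 1402, Se 941, Te 869.
So from lowest to highest: Te < Be < Se < N.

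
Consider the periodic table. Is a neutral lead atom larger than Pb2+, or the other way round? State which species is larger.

Pb

Forming Pb2+ removes 2 electrons from Pb. Fewer electrons for the same nuclear charge means less shielding and a higher Z_eff on the remaining electrons.
A cation is smaller than its parent atom: Pb2+ < Pb.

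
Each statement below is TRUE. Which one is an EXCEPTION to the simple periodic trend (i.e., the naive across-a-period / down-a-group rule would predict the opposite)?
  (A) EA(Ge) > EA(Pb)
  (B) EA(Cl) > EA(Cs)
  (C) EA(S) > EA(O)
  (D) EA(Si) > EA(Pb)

(C)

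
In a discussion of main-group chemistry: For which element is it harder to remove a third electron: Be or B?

Consider each +2 ion: Be²⁺ is the bare [He] core; B²⁺ still has 1 valence electron.
Core electrons are held far more tightly than valence electrons, so Be tops the IE_3 order.
Tabulated IE_3 (kJ/mol): Be 14849, B 3660.
Hence IE_3: B < Be.

Be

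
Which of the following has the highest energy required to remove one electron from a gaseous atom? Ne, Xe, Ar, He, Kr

Across a period the outer electron is held more tightly (higher IE₁); down a group it sits in a higher shell, more shielded, and comes off more easily.
All are in group 18, so first ionization energy increases up the group.
The highest energy required to remove one electron from a gaseous atom among these belongs to He.

He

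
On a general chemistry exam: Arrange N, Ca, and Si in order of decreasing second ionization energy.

N > Si > Ca

After 1 electron has been removed, what remains? N⁺ still has 4 valence electrons; Ca⁺ still has 1 valence electron; Si⁺ still has 3 valence electrons.
All are still removing valence electrons, so compare the +1 ions as you would atoms: IE_2 generally rises across a period (higher Z_eff) and falls down a group (larger shell), subject to the usual subshell exceptions.
Valence configurations: N⁺ [He]2s²2p², Ca⁺ [Ar]4s¹, Si⁺ [Ne]3s²3p¹.
Approximate IE_2 values (kJ/mol): N 2856, Ca 1145, Si 1577.
Putting it together, IE_2: Ca < Si < N.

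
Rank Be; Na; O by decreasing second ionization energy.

Na > O > Be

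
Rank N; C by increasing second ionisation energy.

After 1 electron has been removed, what remains? N⁺ still has 4 valence electrons; C⁺ still has 3 valence electrons.
All are still removing valence electrons, so compare the +1 ions as you would atoms: IE_2 generally rises across a period (higher Z_eff) and falls down a group (larger shell), subject to the usual subshell exceptions.
Valence configurations: N⁺ [He]2s²2p², C⁺ [He]2s²2p¹.
Tabulated IE_2 (kJ/mol): N 2856, C 2353.
Hence IE_2: C < N.

C < N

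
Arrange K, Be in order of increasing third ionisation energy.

K, Be

IE_3 is the cost of taking one more electron from the +2 cation: K²⁺ is already 1 electron into the core; Be²⁺ is the bare [He] core.
All of these are removing an electron from a noble-gas core or deeper; the smaller core (lower principal quantum number) is held far more tightly, and within a period the higher nuclear charge binds the same core more tightly.
Approximate IE_3 values (kJ/mol): K 4420, Be 14849.
Putting it together, IE_3: K < Be.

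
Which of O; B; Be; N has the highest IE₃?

Be

IE_3 is the cost of taking one more electron from the +2 cation: O²⁺ still has 4 valence electrons; B²⁺ still has 1 valence electron; Be²⁺ is the bare [He] core; N²⁺ still has 3 valence electrons.
Pulling an electron out of a noble-gas core costs far more than removing a remaining valence electron, so Be sits at the high end of IE_3.
Valence configurations: O²⁺ [He]2s²2p², B²⁺ [He]2s¹, N²⁺ [He]2s²2p¹.
Tabulated IE_3 (kJ/mol): O 5300, B 3660, Be 14849, N 4578.
Hence IE_3: B < N < O < Be.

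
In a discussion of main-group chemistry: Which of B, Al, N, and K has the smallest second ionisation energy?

Al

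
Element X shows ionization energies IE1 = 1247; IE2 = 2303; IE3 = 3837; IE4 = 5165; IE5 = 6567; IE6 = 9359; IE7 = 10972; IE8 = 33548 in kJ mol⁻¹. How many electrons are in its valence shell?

7

Look for the largest jump between consecutive ionization energies: IE8/IE7 ≈ 3.1, far larger than any earlier ratio.
That jump marks the point where a core electron is being removed. So the atom has 7 valence electrons.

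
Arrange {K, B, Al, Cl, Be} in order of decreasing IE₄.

B > Be > Al > K > Cl

Consider each +3 ion: K³⁺ is already 2 electrons into the core; B³⁺ is the bare [He] core; Al³⁺ is the bare [Ne] core; Cl³⁺ still has 4 valence electrons; Be³⁺ is already 1 electron into the core.
Pulling an electron out of a noble-gas core costs far more than removing a remaining valence electron, so K, Al, Be and B sit at the high end of IE_4.
Approximate IE_4 values (kJ/mol): K 5877, B 25026, Al 11577, Cl 5159, Be 21007.
Putting it together, IE_4: Cl < K < Al < Be < B.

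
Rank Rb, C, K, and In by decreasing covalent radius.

Rb > K > In > C

C is in period 2, group 14; K is in period 4, group 1; Rb is in period 5, group 1; In is in period 5, group 13.
Atomic radius shrinks across a period as nuclear charge pulls the same shell inward, and grows down a group as new shells are added.
Neither a single period nor a single group — weigh both effects.
In > C: both effects reinforce here, so In is clearly the larger of the two.
K > In: period and group pull opposite ways; the across-period shift dominates (196 vs 142 pm).
Rb > K: they share group 1; the group trend gives Rb the larger value.
Tabulated atomic radius (pm): C 75, K 196, Rb 210, In 142.
So from largest to smallest: Rb > K > In > C.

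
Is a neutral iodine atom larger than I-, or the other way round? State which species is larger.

I-

Forming I- adds 1 electron to I. More electron–electron repulsion in the same shell, with unchanged nuclear charge, lets the cloud expand.
An anion is larger than its parent atom: I- > I.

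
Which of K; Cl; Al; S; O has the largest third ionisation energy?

O

IE_3 is the cost of taking one more electron from the +2 cation: K²⁺ is already 1 electron into the core; Cl²⁺ still has 5 valence electrons; Al²⁺ still has 1 valence electron; S²⁺ still has 4 valence electrons; O²⁺ still has 4 valence electrons.
Usually core removal costs more than valence removal, but here the competition is close: a tightly held n=2 valence electron can cost more to remove than an n=3 core electron, so the actual values have to decide it.
Valence configurations: Cl²⁺ [Ne]3s²3p³, Al²⁺ [Ne]3s¹, S²⁺ [Ne]3s²3p², O²⁺ [He]2s²2p².
Approximate IE_3 values (kJ/mol): K 4420, Cl 3822, Al 2745, S 3357, O 5300.
Hence IE_3: Al < S < Cl < K < O.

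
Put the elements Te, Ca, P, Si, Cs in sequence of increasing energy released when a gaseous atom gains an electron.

Ca < Cs < P < Si < Te

Si is in period 3, group 14; P is in period 3, group 15; Ca is in period 4, group 2; Te is in period 5, group 16; Cs is in period 6, group 1.
Atoms with high Z_eff and room in the valence shell (especially the halogens) have the most exothermic electron affinities.
Here both period and group differ, so the two effects have to be weighed against each other.
Cs > Ca: this pair runs against the simple trend — see the exception note.
P > Cs: relative to Cs, both the across-period and down-group shifts push P's electron affinity up.
Si > P: this pair runs against the simple trend — see the exception note.
Te > Si: period and group pull opposite ways; the across-period shift dominates (190 vs 134 kJ/mol).
Note the exception: Cs has a higher electron affinity than Ca, contrary to the simple trend — adding an electron to Ca (ns²) has to open a new, higher-energy np subshell, which is unfavourable.
Note the exception: Si has a higher electron affinity than P, contrary to the simple trend — adding an electron to P's half-filled 3p³ is unfavourable, so Si (3p²) has the more exothermic EA.
Tabulated electron affinity (kJ/mol): Si 134, P 72, Ca 2, Te 190, Cs 46.
So from lowest to highest: Ca < Cs < P < Si < Te.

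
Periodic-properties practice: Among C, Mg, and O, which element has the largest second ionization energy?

Consider each +1 ion: C⁺ still has 3 valence electrons; Mg⁺ still has 1 valence electron; O⁺ still has 5 valence electrons.
All are still removing valence electrons, so compare the +1 ions as you would atoms: IE_2 generally rises across a period (higher Z_eff) and falls down a group (larger shell), subject to the usual subshell exceptions.
Valence configurations: C⁺ [He]2s²2p¹, Mg⁺ [Ne]3s¹, O⁺ [He]2s²2p³.
Tabulated IE_2 (kJ/mol): C 2353, Mg 1451, O 3388.
Hence IE_2: Mg < C < O.

O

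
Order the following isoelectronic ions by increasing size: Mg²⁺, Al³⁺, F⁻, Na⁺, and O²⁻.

Al³⁺, Mg²⁺, Na⁺, F⁻, O²⁻

All of these have 10 electrons, so size is governed by nuclear charge alone: the more protons, the stronger the pull on the same electron cloud, and the smaller the ion.
Nuclear charges: Al³⁺ (Z=13), Mg²⁺ (Z=12), Na⁺ (Z=11), F⁻ (Z=9), O²⁻ (Z=8).
Smallest to largest: Al³⁺ < Mg²⁺ < Na⁺ < F⁻ < O²⁻.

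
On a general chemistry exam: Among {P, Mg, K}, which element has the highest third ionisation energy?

Mg

The third ionization energy removes an electron from the +2 ion. For each element: P²⁺ still has 3 valence electrons; Mg²⁺ is the bare [Ne] core; K²⁺ is already 1 electron into the core.
Core electrons are held far more tightly than valence electrons, so K and Mg top the IE_3 order.
The numbers (kJ/mol): P 2914, Mg 7733, K 4420.
Putting it together, IE_3: P < K < Mg.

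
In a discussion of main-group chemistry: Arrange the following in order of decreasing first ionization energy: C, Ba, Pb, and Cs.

C > Pb > Ba > Cs

C is in period 2, group 14; Cs is in period 6, group 1; Ba is in period 6, group 2; Pb is in period 6, group 14.
IE₁ increases left→right with effective nuclear charge and decreases top→bottom as the valence shell moves farther out.
These span different periods and groups, so the two trends combine.
Ba > Cs: both are in period 6; the period trend gives Ba the larger value.
Pb > Ba: both are in period 6; the period trend gives Pb the larger value.
C > Pb: they share group 14; the group trend gives C the larger value.
Tabulated first ionization energy (kJ/mol): C 1086, Cs 376, Ba 503, Pb 716.
So from highest to lowest: C > Pb > Ba > Cs.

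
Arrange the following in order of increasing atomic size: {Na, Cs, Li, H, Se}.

H is in period 1, group 1; Li is in period 2, group 1; Na is in period 3, group 1; Se is in period 4, group 16; Cs is in period 6, group 1.
Atomic radius shrinks across a period as nuclear charge pulls the same shell inward, and grows down a group as new shells are added.
These span different periods and groups, so the two trends combine.
Se > H: the two effects oppose for this pair; the down-group effect wins (116 vs 32 pm).
Li > Se: period and group pull opposite ways; the across-period shift dominates (133 vs 116 pm).
Na > Li: Na sits below Li in group 1, so the down-group effect alone puts Na larger.
Cs > Na: they share group 1; the group trend gives Cs the larger value.
Tabulated atomic radius (pm): H 32, Li 133, Na 155, Se 116, Cs 232.
So from smallest to largest: H < Se < Li < Na < Cs.

H < Se < Li < Na < Cs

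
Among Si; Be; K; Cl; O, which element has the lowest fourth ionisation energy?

Si

The fourth ionization energy removes an electron from the +3 ion. For each element: Si³⁺ still has 1 valence electron; Be³⁺ is already 1 electron into the core; K³⁺ is already 2 electrons into the core; Cl³⁺ still has 4 valence electrons; O³⁺ still has 3 valence electrons.
Usually core removal costs more than valence removal, but here the competition is close: a tightly held n=2 valence electron can cost more to remove than an n=3 core electron, so the actual values have to decide it.
Valence configurations: Si³⁺ [Ne]3s¹, Cl³⁺ [Ne]3s²3p², O³⁺ [He]2s²2p¹.
Tabulated IE_4 (kJ/mol): Si 4356, Be 21007, K 5877, Cl 5159, O 7469.
Overall IE_4 order: Si < Cl < K < O < Be.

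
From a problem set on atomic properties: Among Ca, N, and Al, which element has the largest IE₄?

Al

Consider each +3 ion: Ca³⁺ is already 1 electron into the core; N³⁺ still has 2 valence electrons; Al³⁺ is the bare [Ne] core.
Usually core removal costs more than valence removal, but here the competition is close: a tightly held n=2 valence electron can cost more to remove than an n=3 core electron, so the actual values have to decide it.
Approximate IE_4 values (kJ/mol): Ca 6491, N 7475, Al 11577.
Overall IE_4 order: Ca < N < Al.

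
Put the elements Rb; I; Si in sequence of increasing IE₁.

Rb < Si < I

Si is in period 3, group 14; Rb is in period 5, group 1; I is in period 5, group 17.
IE₁ increases left→right with effective nuclear charge and decreases top→bottom as the valence shell moves farther out.
Here both period and group differ, so the two effects have to be weighed against each other.
Si > Rb: relative to Rb, both the across-period and down-group shifts push Si's first ionization energy up.
I > Si: period and group pull opposite ways; the across-period shift dominates (1008 vs 786 kJ/mol).
Approximate values (kJ/mol): Si 786, Rb 403, I 1008.
So from lowest to highest: Rb < Si < I.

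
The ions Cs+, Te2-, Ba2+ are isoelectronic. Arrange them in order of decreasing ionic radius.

Te2- > Cs+ > Ba2+

All of these have 54 electrons, so size is governed by nuclear charge alone: the more protons, the stronger the pull on the same electron cloud, and the smaller the ion.
Nuclear charges: Ba2+ (Z=56), Cs+ (Z=55), Te2- (Z=52).
Largest to smallest: Te2- > Cs+ > Ba2+.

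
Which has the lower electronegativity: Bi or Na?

Na is in period 3, group 1; Bi is in period 6, group 15.
Smaller atoms with higher effective nuclear charge are more electronegative.
Neither a single period nor a single group — weigh both effects.
Bi > Na: the two effects oppose for this pair; the across-period effect wins (2.02 vs 0.93).
Approximate values (Pauling): Na 0.93, Bi 2.02.
So Na has the lower electronegativity (Na < Bi).

Na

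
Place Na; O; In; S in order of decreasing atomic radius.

O is in period 2, group 16; Na is in period 3, group 1; S is in period 3, group 16; In is in period 5, group 13.
Across a period the added protons contract the valence shell; down a group each new principal shell makes the atom larger.
Here both period and group differ, so the two effects have to be weighed against each other.
S > O: they share group 16; the group trend gives S the larger value.
In > S: both effects reinforce here, so In is clearly the larger of the two.
Na > In: the two effects oppose for this pair; the across-period effect wins (155 vs 142 pm).
Approximate values (pm): O 63, Na 155, S 103, In 142.
So from largest to smallest: Na > In > S > O.

Na > In > S > O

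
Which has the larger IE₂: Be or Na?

Consider each +1 ion: Be⁺ still has 1 valence electron; Na⁺ is the bare [Ne] core.
Breaking into a closed-shell core is much more expensive than removing a leftover valence electron — Na has the largest IE_2 here.
The numbers (kJ/mol): Be 1757, Na 4562.
Hence IE_2: Be < Na.

Na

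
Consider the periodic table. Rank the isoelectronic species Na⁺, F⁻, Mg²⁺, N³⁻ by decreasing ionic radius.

All of these have 10 electrons, so size is governed by nuclear charge alone: the more protons, the stronger the pull on the same electron cloud, and the smaller the ion.
Nuclear charges: Mg²⁺ (Z=12), Na⁺ (Z=11), F⁻ (Z=9), N³⁻ (Z=7).
Largest to smallest: N³⁻ > F⁻ > Na⁺ > Mg²⁺.

N³⁻ > F⁻ > Na⁺ > Mg²⁺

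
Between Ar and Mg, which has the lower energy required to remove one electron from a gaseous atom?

Mg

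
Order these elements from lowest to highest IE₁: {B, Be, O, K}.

K, B, Be, O

Be is in period 2, group 2; B is in period 2, group 13; O is in period 2, group 16; K is in period 4, group 1.
First ionization energy rises across a period (greater Z_eff holds electrons more tightly) and falls down a group (valence electrons are farther from the nucleus).
Neither a single period nor a single group — weigh both effects.
B > K: relative to K, both the across-period and down-group shifts push B's first ionization energy up.
Be > B: this pair runs against the simple trend — see the exception note.
O > Be: O lies to the right of Be in period 2, so the across-period effect alone puts O higher.
Note the exception: Be has a higher first ionization energy than B, contrary to the simple trend — removing B's lone 2p electron is easier than breaking Be's filled 2s².
Approximate values (kJ/mol): Be 900, B 801, O 1314, K 419.
So from lowest to highest: K < B < Be < O.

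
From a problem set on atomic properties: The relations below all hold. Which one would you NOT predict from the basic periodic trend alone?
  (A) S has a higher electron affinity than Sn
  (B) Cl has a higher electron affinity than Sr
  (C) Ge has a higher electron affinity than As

The general trend: electron affinity increases across a period and decreases down a group.
(A) S (period 3, group 16) vs Sn (period 5, group 14): the stated order agrees with the simple trend.
(B) Cl (period 3, group 17) vs Sr (period 5, group 2): the stated order agrees with the simple trend.
(C) Ge (period 4, group 14) vs As (period 4, group 15): the stated order contradicts the simple trend.
The exception is (C): adding an electron to As's half-filled 4p³ is unfavourable, so Ge (4p²) has the more exothermic EA.

(C)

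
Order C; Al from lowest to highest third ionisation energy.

Al < C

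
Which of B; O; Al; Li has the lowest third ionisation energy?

After 2 electrons have been removed, what remains? B²⁺ still has 1 valence electron; O²⁺ still has 4 valence electrons; Al²⁺ still has 1 valence electron; Li²⁺ is already 1 electron into the core.
Pulling an electron out of a noble-gas core costs far more than removing a remaining valence electron, so Li sits at the high end of IE_3.
Valence configurations: B²⁺ [He]2s¹, O²⁺ [He]2s²2p², Al²⁺ [Ne]3s¹.
Approximate IE_3 values (kJ/mol): B 3660, O 5300, Al 2745, Li 11815.
Putting it together, IE_3: Al < B < O < Li.

Al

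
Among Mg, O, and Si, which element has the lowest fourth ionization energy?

Si

Consider each +3 ion: Mg³⁺ is already 1 electron into the core; O³⁺ still has 3 valence electrons; Si³⁺ still has 1 valence electron.
Pulling an electron out of a noble-gas core costs far more than removing a remaining valence electron, so Mg sits at the high end of IE_4.
Valence configurations: O³⁺ [He]2s²2p¹, Si³⁺ [Ne]3s¹.
Tabulated IE_4 (kJ/mol): Mg 10543, O 7469, Si 4356.
Putting it together, IE_4: Si < O < Mg.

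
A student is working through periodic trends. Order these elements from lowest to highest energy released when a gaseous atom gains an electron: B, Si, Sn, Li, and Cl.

B, Li, Sn, Si, Cl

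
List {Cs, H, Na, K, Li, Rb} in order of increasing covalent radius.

H is in period 1, group 1; Li is in period 2, group 1; Na is in period 3, group 1; K is in period 4, group 1; Rb is in period 5, group 1; Cs is in period 6, group 1.
Moving right in a period, electrons are added to the same shell under a stronger nuclear pull, so atoms get smaller; moving down, a new shell is opened and atoms get larger.
All are in group 1, so atomic radius increases down the group.
So from smallest to largest: H < Li < Na < K < Rb < Cs.

H < Li < Na < K < Rb < Cs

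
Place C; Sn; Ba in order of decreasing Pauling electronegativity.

C > Sn > Ba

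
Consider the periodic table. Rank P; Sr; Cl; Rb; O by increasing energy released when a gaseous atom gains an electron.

Sr < Rb < P < O < Cl

O is in period 2, group 16; P is in period 3, group 15; Cl is in period 3, group 17; Rb is in period 5, group 1; Sr is in period 5, group 2.
Atoms with high Z_eff and room in the valence shell (especially the halogens) have the most exothermic electron affinities.
Here both period and group differ, so the two effects have to be weighed against each other.
Rb > Sr: this pair runs against the simple trend — see the exception note.
P > Rb: both effects reinforce here, so P is clearly the higher of the two.
O > P: relative to P, both the across-period and down-group shifts push O's electron affinity up.
Cl > O: the two effects oppose for this pair; the across-period effect wins (349 vs 141 kJ/mol).
Note the exception: Rb has a higher electron affinity than Sr, contrary to the simple trend — adding an electron to Sr (ns²) has to open a new, higher-energy np subshell, which is unfavourable.
Tabulated electron affinity (kJ/mol): O 141, P 72, Cl 349, Rb 47, Sr 5.
So from lowest to highest: Sr < Rb < P < O < Cl.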